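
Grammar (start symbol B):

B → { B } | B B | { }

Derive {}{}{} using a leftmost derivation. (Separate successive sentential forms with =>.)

B => BB => {}B => {}BB => {}{}B => {}{}{}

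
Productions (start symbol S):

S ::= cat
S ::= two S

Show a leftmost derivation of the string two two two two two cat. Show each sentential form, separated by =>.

S => two S => two two S => two two two S => two two two two S => two two two two two S => two two two two two cat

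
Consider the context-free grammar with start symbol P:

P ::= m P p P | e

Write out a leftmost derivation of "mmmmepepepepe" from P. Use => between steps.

P => mPpP => mmPpPpP => mmmPpPpPpP => mmmmPpPpPpPpP => mmmmepPpPpPpP => mmmmepepPpPpP => mmmmepepepPpP => mmmmepepepepP => mmmmepepepepe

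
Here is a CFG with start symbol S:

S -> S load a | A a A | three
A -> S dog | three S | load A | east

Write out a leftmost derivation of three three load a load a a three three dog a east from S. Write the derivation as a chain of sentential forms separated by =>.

S => A a A => three S a A => three S load a a A => three S load a load a a A => three three load a load a a A => three three load a load a a three S => three three load a load a a three A a A => three three load a load a a three S dog a A => three three load a load a a three three dog a A => three three load a load a a three three dog a east

S => A a A   [S -> A a A]
A a A => three S a A   [A -> three S]
three S a A => three S load a a A   [S -> S load a]
three S load a a A => three S load a load a a A   [S -> S load a]
three S load a load a a A => three three load a load a a A   [S -> three]
three three load a load a a A => three three load a load a a three S   [A -> three S]
three three load a load a a three S => three three load a load a a three A a A   [S -> A a A]
three three load a load a a three A a A => three three load a load a a three S dog a A   [A -> S dog]
three three load a load a a three S dog a A => three three load a load a a three three dog a A   [S -> three]
three three load a load a a three three dog a A => three three load a load a a three three dog a east   [A -> east]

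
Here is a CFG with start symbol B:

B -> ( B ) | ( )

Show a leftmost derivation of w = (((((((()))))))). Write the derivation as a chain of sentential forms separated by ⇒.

B ⇒ (B)   [B -> ( B )]
(B) ⇒ ((B))   [B -> ( B )]
((B)) ⇒ (((B)))   [B -> ( B )]
(((B))) ⇒ ((((B))))   [B -> ( B )]
((((B)))) ⇒ (((((B)))))   [B -> ( B )]
(((((B))))) ⇒ ((((((B))))))   [B -> ( B )]
((((((B)))))) ⇒ (((((((B)))))))   [B -> ( B )]
(((((((B))))))) ⇒ (((((((())))))))   [B -> ( )]

B ⇒ (B) ⇒ ((B)) ⇒ (((B))) ⇒ ((((B)))) ⇒ (((((B))))) ⇒ ((((((B)))))) ⇒ (((((((B))))))) ⇒ (((((((())))))))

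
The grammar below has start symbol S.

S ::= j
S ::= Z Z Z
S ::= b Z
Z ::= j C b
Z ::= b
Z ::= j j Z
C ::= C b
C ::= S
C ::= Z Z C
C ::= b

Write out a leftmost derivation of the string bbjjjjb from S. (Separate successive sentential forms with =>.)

S=>ZZZ=>bZZ=>bbZ=>bbjjZ=>bbjjjCb=>bbjjjSb=>bbjjjjb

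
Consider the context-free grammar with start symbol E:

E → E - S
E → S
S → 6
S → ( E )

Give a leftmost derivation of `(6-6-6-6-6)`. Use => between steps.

E=>S=>(E)=>(E-S)=>(E-S-S)=>(E-S-S-S)=>(E-S-S-S-S)=>(S-S-S-S-S)=>(6-S-S-S-S)=>(6-6-S-S-S)=>(6-6-6-S-S)=>(6-6-6-6-S)=>(6-6-6-6-6)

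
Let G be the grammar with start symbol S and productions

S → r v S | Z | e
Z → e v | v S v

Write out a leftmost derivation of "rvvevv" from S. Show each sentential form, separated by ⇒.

S⇒rvS⇒rvZ⇒rvvSv⇒rvvZv⇒rvvevv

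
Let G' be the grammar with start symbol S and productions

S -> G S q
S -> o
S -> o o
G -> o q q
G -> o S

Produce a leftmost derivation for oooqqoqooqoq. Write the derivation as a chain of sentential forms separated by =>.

S => GSq   [S -> G S q]
GSq => oSSq   [G -> o S]
oSSq => oGSqSq   [S -> G S q]
oGSqSq => ooSSqSq   [G -> o S]
ooSSqSq => ooGSqSqSq   [S -> G S q]
ooGSqSqSq => oooqqSqSqSq   [G -> o q q]
oooqqSqSqSq => oooqqoqSqSq   [S -> o]
oooqqoqSqSq => oooqqoqooqSq   [S -> o o]
oooqqoqooqSq => oooqqoqooqoq   [S -> o]

S => GSq => oSSq => oGSqSq => ooSSqSq => ooGSqSqSq => oooqqSqSqSq => oooqqoqSqSq => oooqqoqooqSq => oooqqoqooqoq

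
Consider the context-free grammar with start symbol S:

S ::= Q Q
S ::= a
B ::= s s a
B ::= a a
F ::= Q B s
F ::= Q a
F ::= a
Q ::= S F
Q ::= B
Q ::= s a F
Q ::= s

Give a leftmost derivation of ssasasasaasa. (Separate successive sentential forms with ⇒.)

S ⇒ QQ   [S ::= Q Q]
QQ ⇒ BQ   [Q ::= B]
BQ ⇒ ssaQ   [B ::= s s a]
ssaQ ⇒ ssasaF   [Q ::= s a F]
ssasaF ⇒ ssasaQa   [F ::= Q a]
ssasaQa ⇒ ssasasaFa   [Q ::= s a F]
ssasasaFa ⇒ ssasasaQBsa   [F ::= Q B s]
ssasasaQBsa ⇒ ssasasasBsa   [Q ::= s]
ssasasasBsa ⇒ ssasasasaasa   [B ::= a a]

S⇒QQ⇒BQ⇒ssaQ⇒ssasaF⇒ssasaQa⇒ssasasaFa⇒ssasasaQBsa⇒ssasasasBsa⇒ssasasasaasa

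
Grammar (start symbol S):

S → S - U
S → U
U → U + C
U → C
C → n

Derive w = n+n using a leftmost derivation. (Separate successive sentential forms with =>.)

S => U   [S → U]
U => U+C   [U → U + C]
U+C => C+C   [U → C]
C+C => n+C   [C → n]
n+C => n+n   [C → n]

S => U => U+C => C+C => n+C => n+n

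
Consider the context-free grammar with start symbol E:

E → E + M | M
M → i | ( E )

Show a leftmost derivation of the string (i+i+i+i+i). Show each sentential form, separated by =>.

E=>M=>(E)=>(E+M)=>(E+M+M)=>(E+M+M+M)=>(E+M+M+M+M)=>(M+M+M+M+M)=>(i+M+M+M+M)=>(i+i+M+M+M)=>(i+i+i+M+M)=>(i+i+i+i+M)=>(i+i+i+i+i)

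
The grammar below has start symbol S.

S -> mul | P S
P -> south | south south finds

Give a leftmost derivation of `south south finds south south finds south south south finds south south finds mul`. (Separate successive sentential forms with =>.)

S => P S => south south finds S => south south finds P S => south south finds south south finds S => south south finds south south finds P S => south south finds south south finds south S => south south finds south south finds south P S => south south finds south south finds south south south finds S => south south finds south south finds south south south finds P S => south south finds south south finds south south south finds south south finds S => south south finds south south finds south south south finds south south finds mul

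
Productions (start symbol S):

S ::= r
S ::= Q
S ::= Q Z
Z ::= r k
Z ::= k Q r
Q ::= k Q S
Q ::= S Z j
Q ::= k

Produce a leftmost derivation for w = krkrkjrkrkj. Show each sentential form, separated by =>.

S=>Q=>SZj=>QZZj=>SZjZZj=>QZZjZZj=>kZZjZZj=>krkZjZZj=>krkrkjZZj=>krkrkjrkZj=>krkrkjrkrkj

S => Q   [S ::= Q]
Q => SZj   [Q ::= S Z j]
SZj => QZZj   [S ::= Q Z]
QZZj => SZjZZj   [Q ::= S Z j]
SZjZZj => QZZjZZj   [S ::= Q Z]
QZZjZZj => kZZjZZj   [Q ::= k]
kZZjZZj => krkZjZZj   [Z ::= r k]
krkZjZZj => krkrkjZZj   [Z ::= r k]
krkrkjZZj => krkrkjrkZj   [Z ::= r k]
krkrkjrkZj => krkrkjrkrkj   [Z ::= r k]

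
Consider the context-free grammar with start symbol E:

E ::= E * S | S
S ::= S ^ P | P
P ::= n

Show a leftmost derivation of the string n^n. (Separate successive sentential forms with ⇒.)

E ⇒ S ⇒ S^P ⇒ P^P ⇒ n^P ⇒ n^n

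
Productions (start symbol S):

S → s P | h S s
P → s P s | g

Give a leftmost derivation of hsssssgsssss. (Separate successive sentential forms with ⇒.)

S ⇒ hSs ⇒ hsPs ⇒ hssPss ⇒ hsssPsss ⇒ hssssPssss ⇒ hsssssPsssss ⇒ hsssssgsssss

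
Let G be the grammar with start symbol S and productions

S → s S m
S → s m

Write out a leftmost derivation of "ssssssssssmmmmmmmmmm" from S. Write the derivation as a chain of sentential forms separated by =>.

S=>sSm=>ssSmm=>sssSmmm=>ssssSmmmm=>sssssSmmmmm=>ssssssSmmmmmm=>sssssssSmmmmmmm=>ssssssssSmmmmmmmm=>sssssssssSmmmmmmmmm=>ssssssssssmmmmmmmmmm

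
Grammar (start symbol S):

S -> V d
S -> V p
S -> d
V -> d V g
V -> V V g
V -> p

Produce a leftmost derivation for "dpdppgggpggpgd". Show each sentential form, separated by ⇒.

S ⇒ Vd ⇒ VVgd ⇒ dVgVgd ⇒ dVVggVgd ⇒ dVVgVggVgd ⇒ dpVgVggVgd ⇒ dpdVggVggVgd ⇒ dpdVVgggVggVgd ⇒ dpdpVgggVggVgd ⇒ dpdppgggVggVgd ⇒ dpdppgggpggVgd ⇒ dpdppgggpggpgd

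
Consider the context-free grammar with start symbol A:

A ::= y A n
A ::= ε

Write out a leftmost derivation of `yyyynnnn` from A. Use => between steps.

A=>yAn=>yyAnn=>yyyAnnn=>yyyyAnnnn=>yyyynnnn

A => yAn   [A ::= y A n]
yAn => yyAnn   [A ::= y A n]
yyAnn => yyyAnnn   [A ::= y A n]
yyyAnnn => yyyyAnnnn   [A ::= y A n]
yyyyAnnnn => yyyynnnn   [A ::= ε]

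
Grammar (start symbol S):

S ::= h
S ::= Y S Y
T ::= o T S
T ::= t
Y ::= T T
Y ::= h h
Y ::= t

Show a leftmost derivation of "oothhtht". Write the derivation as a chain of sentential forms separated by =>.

S=>YSY=>TTSY=>oTSTSY=>ooTSSTSY=>ootSSTSY=>oothSTSY=>oothhTSY=>oothhtSY=>oothhthY=>oothhtht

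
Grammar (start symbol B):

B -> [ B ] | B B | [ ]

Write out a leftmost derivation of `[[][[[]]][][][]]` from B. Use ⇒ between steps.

B ⇒ [B] ⇒ [BB] ⇒ [BBB] ⇒ [BBBB] ⇒ [[]BBB] ⇒ [[]BBBB] ⇒ [[][B]BBB] ⇒ [[][[B]]BBB] ⇒ [[][[[]]]BBB] ⇒ [[][[[]]][]BB] ⇒ [[][[[]]][][]B] ⇒ [[][[[]]][][][]]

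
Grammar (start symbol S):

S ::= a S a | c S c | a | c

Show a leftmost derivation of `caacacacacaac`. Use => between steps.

S => cSc => caSac => caaSaac => caacScaac => caacaSacaac => caacacScacaac => caacacacacaac

S => cSc   [S ::= c S c]
cSc => caSac   [S ::= a S a]
caSac => caaSaac   [S ::= a S a]
caaSaac => caacScaac   [S ::= c S c]
caacScaac => caacaSacaac   [S ::= a S a]
caacaSacaac => caacacScacaac   [S ::= c S c]
caacacScacaac => caacacacacaac   [S ::= a]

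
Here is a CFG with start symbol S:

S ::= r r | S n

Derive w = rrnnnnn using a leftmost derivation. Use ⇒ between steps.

S⇒Sn⇒Snn⇒Snnn⇒Snnnn⇒Snnnnn⇒rrnnnnn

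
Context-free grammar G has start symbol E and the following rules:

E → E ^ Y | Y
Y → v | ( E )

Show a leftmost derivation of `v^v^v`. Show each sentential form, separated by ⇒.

E ⇒ E^Y   [E → E ^ Y]
E^Y ⇒ E^Y^Y   [E → E ^ Y]
E^Y^Y ⇒ Y^Y^Y   [E → Y]
Y^Y^Y ⇒ v^Y^Y   [Y → v]
v^Y^Y ⇒ v^v^Y   [Y → v]
v^v^Y ⇒ v^v^v   [Y → v]

E ⇒ E^Y ⇒ E^Y^Y ⇒ Y^Y^Y ⇒ v^Y^Y ⇒ v^v^Y ⇒ v^v^v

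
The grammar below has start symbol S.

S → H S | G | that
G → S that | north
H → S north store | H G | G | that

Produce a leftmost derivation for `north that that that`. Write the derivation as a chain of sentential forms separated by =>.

S => G   [S → G]
G => S that   [G → S that]
S that => G that   [S → G]
G that => S that that   [G → S that]
S that that => G that that   [S → G]
G that that => S that that that   [G → S that]
S that that that => G that that that   [S → G]
G that that that => north that that that   [G → north]

S => G => S that => G that => S that that => G that that => S that that that => G that that that => north that that that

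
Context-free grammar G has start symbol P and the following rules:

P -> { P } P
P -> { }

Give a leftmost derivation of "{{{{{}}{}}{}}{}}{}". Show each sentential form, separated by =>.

P => {P}P   [P -> { P } P]
{P}P => {{P}P}P   [P -> { P } P]
{{P}P}P => {{{P}P}P}P   [P -> { P } P]
{{{P}P}P}P => {{{{P}P}P}P}P   [P -> { P } P]
{{{{P}P}P}P}P => {{{{{}}P}P}P}P   [P -> { }]
{{{{{}}P}P}P}P => {{{{{}}{}}P}P}P   [P -> { }]
{{{{{}}{}}P}P}P => {{{{{}}{}}{}}P}P   [P -> { }]
{{{{{}}{}}{}}P}P => {{{{{}}{}}{}}{}}P   [P -> { }]
{{{{{}}{}}{}}{}}P => {{{{{}}{}}{}}{}}{}   [P -> { }]

P => {P}P => {{P}P}P => {{{P}P}P}P => {{{{P}P}P}P}P => {{{{{}}P}P}P}P => {{{{{}}{}}P}P}P => {{{{{}}{}}{}}P}P => {{{{{}}{}}{}}{}}P => {{{{{}}{}}{}}{}}{}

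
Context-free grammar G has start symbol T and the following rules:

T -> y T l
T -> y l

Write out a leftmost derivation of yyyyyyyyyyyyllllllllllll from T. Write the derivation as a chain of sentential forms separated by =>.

T => yTl   [T -> y T l]
yTl => yyTll   [T -> y T l]
yyTll => yyyTlll   [T -> y T l]
yyyTlll => yyyyTllll   [T -> y T l]
yyyyTllll => yyyyyTlllll   [T -> y T l]
yyyyyTlllll => yyyyyyTllllll   [T -> y T l]
yyyyyyTllllll => yyyyyyyTlllllll   [T -> y T l]
yyyyyyyTlllllll => yyyyyyyyTllllllll   [T -> y T l]
yyyyyyyyTllllllll => yyyyyyyyyTlllllllll   [T -> y T l]
yyyyyyyyyTlllllllll => yyyyyyyyyyTllllllllll   [T -> y T l]
yyyyyyyyyyTllllllllll => yyyyyyyyyyyTlllllllllll   [T -> y T l]
yyyyyyyyyyyTlllllllllll => yyyyyyyyyyyyllllllllllll   [T -> y l]

T => yTl => yyTll => yyyTlll => yyyyTllll => yyyyyTlllll => yyyyyyTllllll => yyyyyyyTlllllll => yyyyyyyyTllllllll => yyyyyyyyyTlllllllll => yyyyyyyyyyTllllllllll => yyyyyyyyyyyTlllllllllll => yyyyyyyyyyyyllllllllllll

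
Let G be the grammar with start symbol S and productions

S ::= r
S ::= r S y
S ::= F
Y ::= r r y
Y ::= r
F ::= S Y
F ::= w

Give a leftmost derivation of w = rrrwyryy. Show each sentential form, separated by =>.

S => rSy => rrSyy => rrFyy => rrSYyy => rrrSyYyy => rrrFyYyy => rrrwyYyy => rrrwyryy

S => rSy   [S ::= r S y]
rSy => rrSyy   [S ::= r S y]
rrSyy => rrFyy   [S ::= F]
rrFyy => rrSYyy   [F ::= S Y]
rrSYyy => rrrSyYyy   [S ::= r S y]
rrrSyYyy => rrrFyYyy   [S ::= F]
rrrFyYyy => rrrwyYyy   [F ::= w]
rrrwyYyy => rrrwyryy   [Y ::= r]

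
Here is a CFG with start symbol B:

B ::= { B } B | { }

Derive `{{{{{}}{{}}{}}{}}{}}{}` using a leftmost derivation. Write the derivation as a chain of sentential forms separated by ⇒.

B ⇒ {B}B ⇒ {{B}B}B ⇒ {{{B}B}B}B ⇒ {{{{B}B}B}B}B ⇒ {{{{{}}B}B}B}B ⇒ {{{{{}}{B}B}B}B}B ⇒ {{{{{}}{{}}B}B}B}B ⇒ {{{{{}}{{}}{}}B}B}B ⇒ {{{{{}}{{}}{}}{}}B}B ⇒ {{{{{}}{{}}{}}{}}{}}B ⇒ {{{{{}}{{}}{}}{}}{}}{}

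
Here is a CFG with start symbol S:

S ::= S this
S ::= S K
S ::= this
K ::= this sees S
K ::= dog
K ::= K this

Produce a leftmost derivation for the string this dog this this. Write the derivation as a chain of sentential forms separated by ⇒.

S ⇒ S K ⇒ this K ⇒ this K this ⇒ this K this this ⇒ this dog this this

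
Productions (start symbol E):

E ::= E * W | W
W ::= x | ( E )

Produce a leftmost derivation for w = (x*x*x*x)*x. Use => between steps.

E => E*W   [E ::= E * W]
E*W => W*W   [E ::= W]
W*W => (E)*W   [W ::= ( E )]
(E)*W => (E*W)*W   [E ::= E * W]
(E*W)*W => (E*W*W)*W   [E ::= E * W]
(E*W*W)*W => (E*W*W*W)*W   [E ::= E * W]
(E*W*W*W)*W => (W*W*W*W)*W   [E ::= W]
(W*W*W*W)*W => (x*W*W*W)*W   [W ::= x]
(x*W*W*W)*W => (x*x*W*W)*W   [W ::= x]
(x*x*W*W)*W => (x*x*x*W)*W   [W ::= x]
(x*x*x*W)*W => (x*x*x*x)*W   [W ::= x]
(x*x*x*x)*W => (x*x*x*x)*x   [W ::= x]

E => E*W => W*W => (E)*W => (E*W)*W => (E*W*W)*W => (E*W*W*W)*W => (W*W*W*W)*W => (x*W*W*W)*W => (x*x*W*W)*W => (x*x*x*W)*W => (x*x*x*x)*W => (x*x*x*x)*x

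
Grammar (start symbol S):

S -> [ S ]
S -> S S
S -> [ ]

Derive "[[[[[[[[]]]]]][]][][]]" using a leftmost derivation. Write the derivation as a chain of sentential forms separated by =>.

S => [S] => [SS] => [SSS] => [[S]SS] => [[SS]SS] => [[[S]S]SS] => [[[[S]]S]SS] => [[[[[S]]]S]SS] => [[[[[[S]]]]S]SS] => [[[[[[[S]]]]]S]SS] => [[[[[[[[]]]]]]S]SS] => [[[[[[[[]]]]]][]]SS] => [[[[[[[[]]]]]][]][]S] => [[[[[[[[]]]]]][]][][]]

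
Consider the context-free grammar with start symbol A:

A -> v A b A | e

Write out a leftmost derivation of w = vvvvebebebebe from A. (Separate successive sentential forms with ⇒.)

A ⇒ vAbA ⇒ vvAbAbA ⇒ vvvAbAbAbA ⇒ vvvvAbAbAbAbA ⇒ vvvvebAbAbAbA ⇒ vvvvebebAbAbA ⇒ vvvvebebebAbA ⇒ vvvvebebebebA ⇒ vvvvebebebebe

A ⇒ vAbA   [A -> v A b A]
vAbA ⇒ vvAbAbA   [A -> v A b A]
vvAbAbA ⇒ vvvAbAbAbA   [A -> v A b A]
vvvAbAbAbA ⇒ vvvvAbAbAbAbA   [A -> v A b A]
vvvvAbAbAbAbA ⇒ vvvvebAbAbAbA   [A -> e]
vvvvebAbAbAbA ⇒ vvvvebebAbAbA   [A -> e]
vvvvebebAbAbA ⇒ vvvvebebebAbA   [A -> e]
vvvvebebebAbA ⇒ vvvvebebebebA   [A -> e]
vvvvebebebebA ⇒ vvvvebebebebe   [A -> e]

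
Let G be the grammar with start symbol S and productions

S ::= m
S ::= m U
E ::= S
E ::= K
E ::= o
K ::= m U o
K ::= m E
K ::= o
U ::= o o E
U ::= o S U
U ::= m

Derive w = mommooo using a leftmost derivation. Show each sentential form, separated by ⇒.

S⇒mU⇒moSU⇒momUU⇒mommU⇒mommooE⇒mommooK⇒mommooo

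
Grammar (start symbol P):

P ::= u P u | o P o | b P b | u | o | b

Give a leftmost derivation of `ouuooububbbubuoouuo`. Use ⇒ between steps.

P ⇒ oPo ⇒ ouPuo ⇒ ouuPuuo ⇒ ouuoPouuo ⇒ ouuooPoouuo ⇒ ouuoouPuoouuo ⇒ ouuooubPbuoouuo ⇒ ouuooubuPubuoouuo ⇒ ouuooububPbubuoouuo ⇒ ouuooububbbubuoouuo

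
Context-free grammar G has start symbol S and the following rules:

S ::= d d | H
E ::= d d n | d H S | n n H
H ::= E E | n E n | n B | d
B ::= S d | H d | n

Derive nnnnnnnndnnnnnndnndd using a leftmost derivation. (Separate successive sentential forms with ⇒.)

S ⇒ H   [S ::= H]
H ⇒ EE   [H ::= E E]
EE ⇒ nnHE   [E ::= n n H]
nnHE ⇒ nnnEnE   [H ::= n E n]
nnnEnE ⇒ nnnnnHnE   [E ::= n n H]
nnnnnHnE ⇒ nnnnnnBnE   [H ::= n B]
nnnnnnBnE ⇒ nnnnnnnnE   [B ::= n]
nnnnnnnnE ⇒ nnnnnnnndHS   [E ::= d H S]
nnnnnnnndHS ⇒ nnnnnnnndnEnS   [H ::= n E n]
nnnnnnnndnEnS ⇒ nnnnnnnndnnnHnS   [E ::= n n H]
nnnnnnnndnnnHnS ⇒ nnnnnnnndnnnnEnnS   [H ::= n E n]
nnnnnnnndnnnnEnnS ⇒ nnnnnnnndnnnnnnHnnS   [E ::= n n H]
nnnnnnnndnnnnnnHnnS ⇒ nnnnnnnndnnnnnndnnS   [H ::= d]
nnnnnnnndnnnnnndnnS ⇒ nnnnnnnndnnnnnndnndd   [S ::= d d]

S ⇒ H ⇒ EE ⇒ nnHE ⇒ nnnEnE ⇒ nnnnnHnE ⇒ nnnnnnBnE ⇒ nnnnnnnnE ⇒ nnnnnnnndHS ⇒ nnnnnnnndnEnS ⇒ nnnnnnnndnnnHnS ⇒ nnnnnnnndnnnnEnnS ⇒ nnnnnnnndnnnnnnHnnS ⇒ nnnnnnnndnnnnnndnnS ⇒ nnnnnnnndnnnnnndnndd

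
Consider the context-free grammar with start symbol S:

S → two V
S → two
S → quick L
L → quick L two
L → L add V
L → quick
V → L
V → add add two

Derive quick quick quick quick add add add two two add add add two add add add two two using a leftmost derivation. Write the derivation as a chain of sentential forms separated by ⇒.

S ⇒ quick L ⇒ quick quick L two ⇒ quick quick L add V two ⇒ quick quick L add V add V two ⇒ quick quick quick L two add V add V two ⇒ quick quick quick L add V two add V add V two ⇒ quick quick quick quick add V two add V add V two ⇒ quick quick quick quick add add add two two add V add V two ⇒ quick quick quick quick add add add two two add add add two add V two ⇒ quick quick quick quick add add add two two add add add two add add add two two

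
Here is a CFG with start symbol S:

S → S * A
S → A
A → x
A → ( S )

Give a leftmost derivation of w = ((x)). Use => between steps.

S => A   [S → A]
A => (S)   [A → ( S )]
(S) => (A)   [S → A]
(A) => ((S))   [A → ( S )]
((S)) => ((A))   [S → A]
((A)) => ((x))   [A → x]

S => A => (S) => (A) => ((S)) => ((A)) => ((x))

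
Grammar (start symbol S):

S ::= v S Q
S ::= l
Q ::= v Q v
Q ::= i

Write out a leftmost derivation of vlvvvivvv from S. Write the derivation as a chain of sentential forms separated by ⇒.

S ⇒ vSQ ⇒ vlQ ⇒ vlvQv ⇒ vlvvQvv ⇒ vlvvvQvvv ⇒ vlvvvivvv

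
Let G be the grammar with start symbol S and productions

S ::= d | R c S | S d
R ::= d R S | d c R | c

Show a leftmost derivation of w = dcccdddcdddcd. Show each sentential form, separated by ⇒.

S⇒RcS⇒dcRcS⇒dcccS⇒dcccRcS⇒dcccdRScS⇒dcccddRSScS⇒dcccdddRSSScS⇒dcccdddcSSScS⇒dcccdddcdSScS⇒dcccdddcddScS⇒dcccdddcdddcS⇒dcccdddcdddcd

S ⇒ RcS   [S ::= R c S]
RcS ⇒ dcRcS   [R ::= d c R]
dcRcS ⇒ dcccS   [R ::= c]
dcccS ⇒ dcccRcS   [S ::= R c S]
dcccRcS ⇒ dcccdRScS   [R ::= d R S]
dcccdRScS ⇒ dcccddRSScS   [R ::= d R S]
dcccddRSScS ⇒ dcccdddRSSScS   [R ::= d R S]
dcccdddRSSScS ⇒ dcccdddcSSScS   [R ::= c]
dcccdddcSSScS ⇒ dcccdddcdSScS   [S ::= d]
dcccdddcdSScS ⇒ dcccdddcddScS   [S ::= d]
dcccdddcddScS ⇒ dcccdddcdddcS   [S ::= d]
dcccdddcdddcS ⇒ dcccdddcdddcd   [S ::= d]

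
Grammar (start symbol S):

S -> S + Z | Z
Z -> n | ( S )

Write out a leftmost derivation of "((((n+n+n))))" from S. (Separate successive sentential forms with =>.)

S => Z   [S -> Z]
Z => (S)   [Z -> ( S )]
(S) => (Z)   [S -> Z]
(Z) => ((S))   [Z -> ( S )]
((S)) => ((Z))   [S -> Z]
((Z)) => (((S)))   [Z -> ( S )]
(((S))) => (((Z)))   [S -> Z]
(((Z))) => ((((S))))   [Z -> ( S )]
((((S)))) => ((((S+Z))))   [S -> S + Z]
((((S+Z)))) => ((((S+Z+Z))))   [S -> S + Z]
((((S+Z+Z)))) => ((((Z+Z+Z))))   [S -> Z]
((((Z+Z+Z)))) => ((((n+Z+Z))))   [Z -> n]
((((n+Z+Z)))) => ((((n+n+Z))))   [Z -> n]
((((n+n+Z)))) => ((((n+n+n))))   [Z -> n]

S => Z => (S) => (Z) => ((S)) => ((Z)) => (((S))) => (((Z))) => ((((S)))) => ((((S+Z)))) => ((((S+Z+Z)))) => ((((Z+Z+Z)))) => ((((n+Z+Z)))) => ((((n+n+Z)))) => ((((n+n+n))))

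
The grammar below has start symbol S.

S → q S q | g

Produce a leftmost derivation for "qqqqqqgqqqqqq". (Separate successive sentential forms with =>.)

S => qSq => qqSqq => qqqSqqq => qqqqSqqqq => qqqqqSqqqqq => qqqqqqSqqqqqq => qqqqqqgqqqqqq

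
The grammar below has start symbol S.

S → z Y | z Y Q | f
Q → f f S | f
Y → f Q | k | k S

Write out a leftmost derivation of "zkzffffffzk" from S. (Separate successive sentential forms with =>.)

S=>zYQ=>zkSQ=>zkzYQ=>zkzfQQ=>zkzfffSQ=>zkzffffQ=>zkzffffffS=>zkzffffffzY=>zkzffffffzk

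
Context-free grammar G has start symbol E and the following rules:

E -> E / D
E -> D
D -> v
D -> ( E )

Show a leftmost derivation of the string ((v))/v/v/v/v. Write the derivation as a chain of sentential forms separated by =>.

E=>E/D=>E/D/D=>E/D/D/D=>E/D/D/D/D=>D/D/D/D/D=>(E)/D/D/D/D=>(D)/D/D/D/D=>((E))/D/D/D/D=>((D))/D/D/D/D=>((v))/D/D/D/D=>((v))/v/D/D/D=>((v))/v/v/D/D=>((v))/v/v/v/D=>((v))/v/v/v/v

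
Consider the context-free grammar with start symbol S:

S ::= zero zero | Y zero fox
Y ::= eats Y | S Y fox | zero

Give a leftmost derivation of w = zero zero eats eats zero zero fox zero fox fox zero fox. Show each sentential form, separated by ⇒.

S ⇒ Y zero fox   [S ::= Y zero fox]
Y zero fox ⇒ S Y fox zero fox   [Y ::= S Y fox]
S Y fox zero fox ⇒ zero zero Y fox zero fox   [S ::= zero zero]
zero zero Y fox zero fox ⇒ zero zero S Y fox fox zero fox   [Y ::= S Y fox]
zero zero S Y fox fox zero fox ⇒ zero zero Y zero fox Y fox fox zero fox   [S ::= Y zero fox]
zero zero Y zero fox Y fox fox zero fox ⇒ zero zero eats Y zero fox Y fox fox zero fox   [Y ::= eats Y]
zero zero eats Y zero fox Y fox fox zero fox ⇒ zero zero eats eats Y zero fox Y fox fox zero fox   [Y ::= eats Y]
zero zero eats eats Y zero fox Y fox fox zero fox ⇒ zero zero eats eats zero zero fox Y fox fox zero fox   [Y ::= zero]
zero zero eats eats zero zero fox Y fox fox zero fox ⇒ zero zero eats eats zero zero fox zero fox fox zero fox   [Y ::= zero]

S ⇒ Y zero fox ⇒ S Y fox zero fox ⇒ zero zero Y fox zero fox ⇒ zero zero S Y fox fox zero fox ⇒ zero zero Y zero fox Y fox fox zero fox ⇒ zero zero eats Y zero fox Y fox fox zero fox ⇒ zero zero eats eats Y zero fox Y fox fox zero fox ⇒ zero zero eats eats zero zero fox Y fox fox zero fox ⇒ zero zero eats eats zero zero fox zero fox fox zero fox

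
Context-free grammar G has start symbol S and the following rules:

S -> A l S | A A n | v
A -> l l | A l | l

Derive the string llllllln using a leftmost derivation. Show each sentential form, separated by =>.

S => AAn => lAn => lAln => lAlln => lAllln => lAlllln => lAllllln => llllllln

S => AAn   [S -> A A n]
AAn => lAn   [A -> l]
lAn => lAln   [A -> A l]
lAln => lAlln   [A -> A l]
lAlln => lAllln   [A -> A l]
lAllln => lAlllln   [A -> A l]
lAlllln => lAllllln   [A -> A l]
lAllllln => llllllln   [A -> l]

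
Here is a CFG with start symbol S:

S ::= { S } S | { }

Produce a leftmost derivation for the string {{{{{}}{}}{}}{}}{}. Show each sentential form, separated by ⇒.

S⇒{S}S⇒{{S}S}S⇒{{{S}S}S}S⇒{{{{S}S}S}S}S⇒{{{{{}}S}S}S}S⇒{{{{{}}{}}S}S}S⇒{{{{{}}{}}{}}S}S⇒{{{{{}}{}}{}}{}}S⇒{{{{{}}{}}{}}{}}{}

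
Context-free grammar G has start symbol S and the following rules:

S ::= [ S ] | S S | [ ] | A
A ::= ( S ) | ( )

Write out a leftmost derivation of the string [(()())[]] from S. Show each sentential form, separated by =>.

S => [S] => [SS] => [AS] => [(S)S] => [(SS)S] => [(AS)S] => [(()S)S] => [(()A)S] => [(()())S] => [(()())[]]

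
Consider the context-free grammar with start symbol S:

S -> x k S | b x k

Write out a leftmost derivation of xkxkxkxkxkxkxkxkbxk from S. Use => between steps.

S => xkS => xkxkS => xkxkxkS => xkxkxkxkS => xkxkxkxkxkS => xkxkxkxkxkxkS => xkxkxkxkxkxkxkS => xkxkxkxkxkxkxkxkS => xkxkxkxkxkxkxkxkbxk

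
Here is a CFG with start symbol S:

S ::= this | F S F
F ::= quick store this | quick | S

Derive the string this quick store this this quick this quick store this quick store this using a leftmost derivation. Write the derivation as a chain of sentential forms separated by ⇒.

S ⇒ F S F ⇒ S S F ⇒ this S F ⇒ this F S F F ⇒ this S S F F ⇒ this F S F S F F ⇒ this quick store this S F S F F ⇒ this quick store this this F S F F ⇒ this quick store this this quick S F F ⇒ this quick store this this quick this F F ⇒ this quick store this this quick this quick store this F ⇒ this quick store this this quick this quick store this quick store this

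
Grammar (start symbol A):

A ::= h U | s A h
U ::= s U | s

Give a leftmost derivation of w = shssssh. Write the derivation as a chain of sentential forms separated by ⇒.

A ⇒ sAh   [A ::= s A h]
sAh ⇒ shUh   [A ::= h U]
shUh ⇒ shsUh   [U ::= s U]
shsUh ⇒ shssUh   [U ::= s U]
shssUh ⇒ shsssUh   [U ::= s U]
shsssUh ⇒ shssssh   [U ::= s]

A ⇒ sAh ⇒ shUh ⇒ shsUh ⇒ shssUh ⇒ shsssUh ⇒ shssssh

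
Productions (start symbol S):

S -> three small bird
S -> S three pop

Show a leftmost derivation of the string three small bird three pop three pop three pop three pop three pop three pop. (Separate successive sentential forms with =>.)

S => S three pop   [S -> S three pop]
S three pop => S three pop three pop   [S -> S three pop]
S three pop three pop => S three pop three pop three pop   [S -> S three pop]
S three pop three pop three pop => S three pop three pop three pop three pop   [S -> S three pop]
S three pop three pop three pop three pop => S three pop three pop three pop three pop three pop   [S -> S three pop]
S three pop three pop three pop three pop three pop => S three pop three pop three pop three pop three pop three pop   [S -> S three pop]
S three pop three pop three pop three pop three pop three pop => three small bird three pop three pop three pop three pop three pop three pop   [S -> three small bird]

S => S three pop => S three pop three pop => S three pop three pop three pop => S three pop three pop three pop three pop => S three pop three pop three pop three pop three pop => S three pop three pop three pop three pop three pop three pop => three small bird three pop three pop three pop three pop three pop three pop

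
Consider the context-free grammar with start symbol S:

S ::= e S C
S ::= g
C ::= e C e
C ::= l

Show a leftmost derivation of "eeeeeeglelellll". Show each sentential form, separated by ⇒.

S⇒eSC⇒eeSCC⇒eeeSCCC⇒eeeeSCCCC⇒eeeeeSCCCCC⇒eeeeeeSCCCCCC⇒eeeeeegCCCCCC⇒eeeeeeglCCCCC⇒eeeeeegleCeCCCC⇒eeeeeegleleCCCC⇒eeeeeeglelelCCC⇒eeeeeeglelellCC⇒eeeeeeglelelllC⇒eeeeeeglelellll

S ⇒ eSC   [S ::= e S C]
eSC ⇒ eeSCC   [S ::= e S C]
eeSCC ⇒ eeeSCCC   [S ::= e S C]
eeeSCCC ⇒ eeeeSCCCC   [S ::= e S C]
eeeeSCCCC ⇒ eeeeeSCCCCC   [S ::= e S C]
eeeeeSCCCCC ⇒ eeeeeeSCCCCCC   [S ::= e S C]
eeeeeeSCCCCCC ⇒ eeeeeegCCCCCC   [S ::= g]
eeeeeegCCCCCC ⇒ eeeeeeglCCCCC   [C ::= l]
eeeeeeglCCCCC ⇒ eeeeeegleCeCCCC   [C ::= e C e]
eeeeeegleCeCCCC ⇒ eeeeeegleleCCCC   [C ::= l]
eeeeeegleleCCCC ⇒ eeeeeeglelelCCC   [C ::= l]
eeeeeeglelelCCC ⇒ eeeeeeglelellCC   [C ::= l]
eeeeeeglelellCC ⇒ eeeeeeglelelllC   [C ::= l]
eeeeeeglelelllC ⇒ eeeeeeglelellll   [C ::= l]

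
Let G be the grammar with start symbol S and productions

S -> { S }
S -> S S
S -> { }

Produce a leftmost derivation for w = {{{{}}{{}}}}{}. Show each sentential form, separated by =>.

S => SS   [S -> S S]
SS => {S}S   [S -> { S }]
{S}S => {{S}}S   [S -> { S }]
{{S}}S => {{SS}}S   [S -> S S]
{{SS}}S => {{{S}S}}S   [S -> { S }]
{{{S}S}}S => {{{{}}S}}S   [S -> { }]
{{{{}}S}}S => {{{{}}{S}}}S   [S -> { S }]
{{{{}}{S}}}S => {{{{}}{{}}}}S   [S -> { }]
{{{{}}{{}}}}S => {{{{}}{{}}}}{}   [S -> { }]

S => SS => {S}S => {{S}}S => {{SS}}S => {{{S}S}}S => {{{{}}S}}S => {{{{}}{S}}}S => {{{{}}{{}}}}S => {{{{}}{{}}}}{}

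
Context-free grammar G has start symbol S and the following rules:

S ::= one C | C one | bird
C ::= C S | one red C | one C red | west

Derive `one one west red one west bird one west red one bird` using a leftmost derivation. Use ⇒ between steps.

S ⇒ one C ⇒ one C S ⇒ one C S S ⇒ one C S S S ⇒ one C S S S S ⇒ one one C red S S S S ⇒ one one west red S S S S ⇒ one one west red one C S S S ⇒ one one west red one west S S S ⇒ one one west red one west bird S S ⇒ one one west red one west bird C one S ⇒ one one west red one west bird one C red one S ⇒ one one west red one west bird one west red one S ⇒ one one west red one west bird one west red one bird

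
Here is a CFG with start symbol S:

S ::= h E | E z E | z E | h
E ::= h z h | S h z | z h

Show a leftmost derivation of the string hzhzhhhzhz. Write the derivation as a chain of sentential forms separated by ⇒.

S⇒EzE⇒hzhzE⇒hzhzShz⇒hzhzhEhz⇒hzhzhShzhz⇒hzhzhhhzhz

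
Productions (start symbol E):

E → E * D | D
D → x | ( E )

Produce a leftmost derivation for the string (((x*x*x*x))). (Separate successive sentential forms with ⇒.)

E ⇒ D   [E → D]
D ⇒ (E)   [D → ( E )]
(E) ⇒ (D)   [E → D]
(D) ⇒ ((E))   [D → ( E )]
((E)) ⇒ ((D))   [E → D]
((D)) ⇒ (((E)))   [D → ( E )]
(((E))) ⇒ (((E*D)))   [E → E * D]
(((E*D))) ⇒ (((E*D*D)))   [E → E * D]
(((E*D*D))) ⇒ (((E*D*D*D)))   [E → E * D]
(((E*D*D*D))) ⇒ (((D*D*D*D)))   [E → D]
(((D*D*D*D))) ⇒ (((x*D*D*D)))   [D → x]
(((x*D*D*D))) ⇒ (((x*x*D*D)))   [D → x]
(((x*x*D*D))) ⇒ (((x*x*x*D)))   [D → x]
(((x*x*x*D))) ⇒ (((x*x*x*x)))   [D → x]

E⇒D⇒(E)⇒(D)⇒((E))⇒((D))⇒(((E)))⇒(((E*D)))⇒(((E*D*D)))⇒(((E*D*D*D)))⇒(((D*D*D*D)))⇒(((x*D*D*D)))⇒(((x*x*D*D)))⇒(((x*x*x*D)))⇒(((x*x*x*x)))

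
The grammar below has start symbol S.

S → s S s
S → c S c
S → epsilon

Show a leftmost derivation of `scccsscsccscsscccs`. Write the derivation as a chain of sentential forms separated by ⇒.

S⇒sSs⇒scScs⇒sccSccs⇒scccScccs⇒scccsSscccs⇒scccssSsscccs⇒scccsscScsscccs⇒scccsscsSscsscccs⇒scccsscscScscsscccs⇒scccsscsccscsscccs

S ⇒ sSs   [S → s S s]
sSs ⇒ scScs   [S → c S c]
scScs ⇒ sccSccs   [S → c S c]
sccSccs ⇒ scccScccs   [S → c S c]
scccScccs ⇒ scccsSscccs   [S → s S s]
scccsSscccs ⇒ scccssSsscccs   [S → s S s]
scccssSsscccs ⇒ scccsscScsscccs   [S → c S c]
scccsscScsscccs ⇒ scccsscsSscsscccs   [S → s S s]
scccsscsSscsscccs ⇒ scccsscscScscsscccs   [S → c S c]
scccsscscScscsscccs ⇒ scccsscsccscsscccs   [S → epsilon]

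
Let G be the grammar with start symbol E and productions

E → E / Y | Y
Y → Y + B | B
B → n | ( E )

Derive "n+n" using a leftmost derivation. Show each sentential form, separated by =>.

E => Y   [E → Y]
Y => Y+B   [Y → Y + B]
Y+B => B+B   [Y → B]
B+B => n+B   [B → n]
n+B => n+n   [B → n]

E=>Y=>Y+B=>B+B=>n+B=>n+n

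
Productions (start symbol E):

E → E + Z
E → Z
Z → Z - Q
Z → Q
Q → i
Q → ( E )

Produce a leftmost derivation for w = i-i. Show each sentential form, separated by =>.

E => Z   [E → Z]
Z => Z-Q   [Z → Z - Q]
Z-Q => Q-Q   [Z → Q]
Q-Q => i-Q   [Q → i]
i-Q => i-i   [Q → i]

E => Z => Z-Q => Q-Q => i-Q => i-i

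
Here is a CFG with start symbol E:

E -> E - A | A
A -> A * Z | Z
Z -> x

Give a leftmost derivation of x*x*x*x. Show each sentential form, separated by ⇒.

E ⇒ A ⇒ A*Z ⇒ A*Z*Z ⇒ A*Z*Z*Z ⇒ Z*Z*Z*Z ⇒ x*Z*Z*Z ⇒ x*x*Z*Z ⇒ x*x*x*Z ⇒ x*x*x*x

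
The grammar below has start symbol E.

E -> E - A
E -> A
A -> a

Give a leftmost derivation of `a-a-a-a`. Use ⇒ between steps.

E⇒E-A⇒E-A-A⇒E-A-A-A⇒A-A-A-A⇒a-A-A-A⇒a-a-A-A⇒a-a-a-A⇒a-a-a-a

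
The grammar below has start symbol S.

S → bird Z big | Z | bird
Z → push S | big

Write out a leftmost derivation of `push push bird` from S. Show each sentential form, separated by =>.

S => Z => push S => push Z => push push S => push push bird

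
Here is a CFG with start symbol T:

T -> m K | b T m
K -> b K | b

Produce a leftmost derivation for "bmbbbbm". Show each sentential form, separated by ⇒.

T ⇒ bTm ⇒ bmKm ⇒ bmbKm ⇒ bmbbKm ⇒ bmbbbKm ⇒ bmbbbbm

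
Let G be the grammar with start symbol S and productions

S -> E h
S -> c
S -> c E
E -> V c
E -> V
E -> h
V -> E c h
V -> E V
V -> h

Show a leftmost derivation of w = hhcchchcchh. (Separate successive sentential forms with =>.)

S => Eh => Vh => Echh => Vcchh => EVcchh => VcVcchh => EchcVcchh => VcchcVcchh => EVcchcVcchh => hVcchcVcchh => hhcchcVcchh => hhcchchcchh

S => Eh   [S -> E h]
Eh => Vh   [E -> V]
Vh => Echh   [V -> E c h]
Echh => Vcchh   [E -> V c]
Vcchh => EVcchh   [V -> E V]
EVcchh => VcVcchh   [E -> V c]
VcVcchh => EchcVcchh   [V -> E c h]
EchcVcchh => VcchcVcchh   [E -> V c]
VcchcVcchh => EVcchcVcchh   [V -> E V]
EVcchcVcchh => hVcchcVcchh   [E -> h]
hVcchcVcchh => hhcchcVcchh   [V -> h]
hhcchcVcchh => hhcchchcchh   [V -> h]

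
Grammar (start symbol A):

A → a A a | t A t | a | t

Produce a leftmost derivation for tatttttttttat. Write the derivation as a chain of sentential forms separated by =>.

A => tAt   [A → t A t]
tAt => taAat   [A → a A a]
taAat => tatAtat   [A → t A t]
tatAtat => tattAttat   [A → t A t]
tattAttat => tatttAtttat   [A → t A t]
tatttAtttat => tattttAttttat   [A → t A t]
tattttAttttat => tatttttttttat   [A → t]

A => tAt => taAat => tatAtat => tattAttat => tatttAtttat => tattttAttttat => tatttttttttat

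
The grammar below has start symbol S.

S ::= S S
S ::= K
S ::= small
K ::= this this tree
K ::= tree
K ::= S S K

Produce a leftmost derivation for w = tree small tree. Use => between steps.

S => S S => S S S => K S S => tree S S => tree small S => tree small K => tree small tree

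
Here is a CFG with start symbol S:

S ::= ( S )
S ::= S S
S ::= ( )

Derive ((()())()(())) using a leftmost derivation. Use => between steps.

S=>(S)=>(SS)=>(SSS)=>((S)SS)=>((SS)SS)=>((()S)SS)=>((()())SS)=>((()())()S)=>((()())()(S))=>((()())()(()))

S => (S)   [S ::= ( S )]
(S) => (SS)   [S ::= S S]
(SS) => (SSS)   [S ::= S S]
(SSS) => ((S)SS)   [S ::= ( S )]
((S)SS) => ((SS)SS)   [S ::= S S]
((SS)SS) => ((()S)SS)   [S ::= ( )]
((()S)SS) => ((()())SS)   [S ::= ( )]
((()())SS) => ((()())()S)   [S ::= ( )]
((()())()S) => ((()())()(S))   [S ::= ( S )]
((()())()(S)) => ((()())()(()))   [S ::= ( )]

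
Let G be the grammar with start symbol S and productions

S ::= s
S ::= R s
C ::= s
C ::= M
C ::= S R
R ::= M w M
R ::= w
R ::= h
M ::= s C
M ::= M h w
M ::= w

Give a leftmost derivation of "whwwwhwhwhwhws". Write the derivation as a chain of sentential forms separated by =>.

S => Rs   [S ::= R s]
Rs => MwMs   [R ::= M w M]
MwMs => MhwwMs   [M ::= M h w]
MhwwMs => whwwMs   [M ::= w]
whwwMs => whwwMhws   [M ::= M h w]
whwwMhws => whwwMhwhws   [M ::= M h w]
whwwMhwhws => whwwMhwhwhws   [M ::= M h w]
whwwMhwhwhws => whwwMhwhwhwhws   [M ::= M h w]
whwwMhwhwhwhws => whwwwhwhwhwhws   [M ::= w]

S=>Rs=>MwMs=>MhwwMs=>whwwMs=>whwwMhws=>whwwMhwhws=>whwwMhwhwhws=>whwwMhwhwhwhws=>whwwwhwhwhwhws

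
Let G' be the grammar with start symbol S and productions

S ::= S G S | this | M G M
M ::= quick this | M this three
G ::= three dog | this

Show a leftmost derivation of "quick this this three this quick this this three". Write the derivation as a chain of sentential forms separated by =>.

S => M G M   [S ::= M G M]
M G M => M this three G M   [M ::= M this three]
M this three G M => quick this this three G M   [M ::= quick this]
quick this this three G M => quick this this three this M   [G ::= this]
quick this this three this M => quick this this three this M this three   [M ::= M this three]
quick this this three this M this three => quick this this three this quick this this three   [M ::= quick this]

S => M G M => M this three G M => quick this this three G M => quick this this three this M => quick this this three this M this three => quick this this three this quick this this three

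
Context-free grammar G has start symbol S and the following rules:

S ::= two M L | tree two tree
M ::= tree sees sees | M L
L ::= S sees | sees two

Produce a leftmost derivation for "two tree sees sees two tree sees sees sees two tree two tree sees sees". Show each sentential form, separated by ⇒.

S ⇒ two M L   [S ::= two M L]
two M L ⇒ two tree sees sees L   [M ::= tree sees sees]
two tree sees sees L ⇒ two tree sees sees S sees   [L ::= S sees]
two tree sees sees S sees ⇒ two tree sees sees two M L sees   [S ::= two M L]
two tree sees sees two M L sees ⇒ two tree sees sees two M L L sees   [M ::= M L]
two tree sees sees two M L L sees ⇒ two tree sees sees two tree sees sees L L sees   [M ::= tree sees sees]
two tree sees sees two tree sees sees L L sees ⇒ two tree sees sees two tree sees sees sees two L sees   [L ::= sees two]
two tree sees sees two tree sees sees sees two L sees ⇒ two tree sees sees two tree sees sees sees two S sees sees   [L ::= S sees]
two tree sees sees two tree sees sees sees two S sees sees ⇒ two tree sees sees two tree sees sees sees two tree two tree sees sees   [S ::= tree two tree]

S ⇒ two M L ⇒ two tree sees sees L ⇒ two tree sees sees S sees ⇒ two tree sees sees two M L sees ⇒ two tree sees sees two M L L sees ⇒ two tree sees sees two tree sees sees L L sees ⇒ two tree sees sees two tree sees sees sees two L sees ⇒ two tree sees sees two tree sees sees sees two S sees sees ⇒ two tree sees sees two tree sees sees sees two tree two tree sees sees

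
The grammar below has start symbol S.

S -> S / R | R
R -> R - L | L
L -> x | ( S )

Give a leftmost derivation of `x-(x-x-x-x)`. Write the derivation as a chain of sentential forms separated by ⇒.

S ⇒ R ⇒ R-L ⇒ L-L ⇒ x-L ⇒ x-(S) ⇒ x-(R) ⇒ x-(R-L) ⇒ x-(R-L-L) ⇒ x-(R-L-L-L) ⇒ x-(L-L-L-L) ⇒ x-(x-L-L-L) ⇒ x-(x-x-L-L) ⇒ x-(x-x-x-L) ⇒ x-(x-x-x-x)

S ⇒ R   [S -> R]
R ⇒ R-L   [R -> R - L]
R-L ⇒ L-L   [R -> L]
L-L ⇒ x-L   [L -> x]
x-L ⇒ x-(S)   [L -> ( S )]
x-(S) ⇒ x-(R)   [S -> R]
x-(R) ⇒ x-(R-L)   [R -> R - L]
x-(R-L) ⇒ x-(R-L-L)   [R -> R - L]
x-(R-L-L) ⇒ x-(R-L-L-L)   [R -> R - L]
x-(R-L-L-L) ⇒ x-(L-L-L-L)   [R -> L]
x-(L-L-L-L) ⇒ x-(x-L-L-L)   [L -> x]
x-(x-L-L-L) ⇒ x-(x-x-L-L)   [L -> x]
x-(x-x-L-L) ⇒ x-(x-x-x-L)   [L -> x]
x-(x-x-x-L) ⇒ x-(x-x-x-x)   [L -> x]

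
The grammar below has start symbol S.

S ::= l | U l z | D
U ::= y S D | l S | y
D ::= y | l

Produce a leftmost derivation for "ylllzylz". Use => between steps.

S=>Ulz=>ySDlz=>yUlzDlz=>ylSlzDlz=>ylllzDlz=>ylllzylz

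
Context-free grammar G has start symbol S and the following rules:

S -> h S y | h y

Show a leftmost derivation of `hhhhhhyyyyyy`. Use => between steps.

S => hSy   [S -> h S y]
hSy => hhSyy   [S -> h S y]
hhSyy => hhhSyyy   [S -> h S y]
hhhSyyy => hhhhSyyyy   [S -> h S y]
hhhhSyyyy => hhhhhSyyyyy   [S -> h S y]
hhhhhSyyyyy => hhhhhhyyyyyy   [S -> h y]

S => hSy => hhSyy => hhhSyyy => hhhhSyyyy => hhhhhSyyyyy => hhhhhhyyyyyy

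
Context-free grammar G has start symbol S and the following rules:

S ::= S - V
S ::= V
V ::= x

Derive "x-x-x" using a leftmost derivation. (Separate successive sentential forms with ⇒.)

S ⇒ S-V   [S ::= S - V]
S-V ⇒ S-V-V   [S ::= S - V]
S-V-V ⇒ V-V-V   [S ::= V]
V-V-V ⇒ x-V-V   [V ::= x]
x-V-V ⇒ x-x-V   [V ::= x]
x-x-V ⇒ x-x-x   [V ::= x]

S⇒S-V⇒S-V-V⇒V-V-V⇒x-V-V⇒x-x-V⇒x-x-x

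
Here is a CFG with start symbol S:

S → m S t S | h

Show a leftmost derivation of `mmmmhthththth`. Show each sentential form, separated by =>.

S=>mStS=>mmStStS=>mmmStStStS=>mmmmStStStStS=>mmmmhtStStStS=>mmmmhthtStStS=>mmmmhththtStS=>mmmmhthththtS=>mmmmhthththth

S => mStS   [S → m S t S]
mStS => mmStStS   [S → m S t S]
mmStStS => mmmStStStS   [S → m S t S]
mmmStStStS => mmmmStStStStS   [S → m S t S]
mmmmStStStStS => mmmmhtStStStS   [S → h]
mmmmhtStStStS => mmmmhthtStStS   [S → h]
mmmmhthtStStS => mmmmhththtStS   [S → h]
mmmmhththtStS => mmmmhthththtS   [S → h]
mmmmhthththtS => mmmmhthththth   [S → h]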